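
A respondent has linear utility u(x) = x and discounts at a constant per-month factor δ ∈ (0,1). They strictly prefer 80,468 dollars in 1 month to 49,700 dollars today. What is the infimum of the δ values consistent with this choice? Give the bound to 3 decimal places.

The preference means 49700 < δ·80468.
Dividing through by 80468 gives δ > 0.61764.

δ > 0.618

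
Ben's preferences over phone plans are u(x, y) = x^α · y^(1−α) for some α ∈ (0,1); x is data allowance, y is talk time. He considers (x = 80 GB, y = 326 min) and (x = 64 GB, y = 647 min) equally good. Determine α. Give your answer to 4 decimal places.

α ≈ 0.7544

Indifference: 80^α · 326^(1−α) = 64^α · 647^(1−α).
(80/64)^α = (647/326)^(1−α); take logs: α·ln(80/64) = (1−α)·ln(647/326), i.e. α·0.2231436 = (1−α)·0.6854489.
Thus α·(0.9085925) = 0.6854489, so α = 0.6854489/0.9085925 ≈ 0.7544.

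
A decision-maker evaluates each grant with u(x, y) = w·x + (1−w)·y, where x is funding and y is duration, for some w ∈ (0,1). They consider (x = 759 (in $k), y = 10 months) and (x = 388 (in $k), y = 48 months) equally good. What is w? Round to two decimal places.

Indifference: w·759 + (1−w)·10 = w·388 + (1−w)·48.
w·(759−388) = (1−w)·(48−10), i.e. w·371 = (1−w)·38.
The marginal rate of substitution is 38/371, so w = 38/(371+38) = 0.09.

w = 0.09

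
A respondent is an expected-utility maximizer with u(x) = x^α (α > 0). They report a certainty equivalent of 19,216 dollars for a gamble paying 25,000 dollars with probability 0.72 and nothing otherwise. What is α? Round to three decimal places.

α ≈ 1.248

The lottery's expected utility is 0.72·u(25000) + 0.28·u(0) = 0.72·25000^α (since u(0) = 0 for α > 0).
Indifference: 19216^α = 0.72·25000^α, so (19216/25000)^α = 0.72.
Take logs: α = ln 0.72 / ln(19216/25000) ≈ 1.24844.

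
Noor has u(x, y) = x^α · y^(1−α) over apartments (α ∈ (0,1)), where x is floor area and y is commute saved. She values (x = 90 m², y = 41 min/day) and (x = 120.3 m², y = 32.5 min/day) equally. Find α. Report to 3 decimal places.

α ≈ 0.445

Indifference: 90^α · 41^(1−α) = 120.3^α · 32.5^(1−α).
(90/120.3)^α = (32.5/41)^(1−α); take logs: α·ln(90/120.3) = (1−α)·ln(32.5/41), i.e. α·-0.290179 = (1−α)·-0.232332.
So α/(1−α) = (-0.232332)/(-0.290179) = 0.800651, and α = 0.800651/1.800651 ≈ 0.445.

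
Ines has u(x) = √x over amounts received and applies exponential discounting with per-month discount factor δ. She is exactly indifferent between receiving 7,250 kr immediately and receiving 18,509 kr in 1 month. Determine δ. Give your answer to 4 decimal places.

δ ≈ 0.6259

The payoff in 1 month is discounted by δ, so u(7250) = δ·u(18509) and δ = u(7250)/u(18509).
Since u(x) = √x, δ = √(7250/18509) = 0.62586.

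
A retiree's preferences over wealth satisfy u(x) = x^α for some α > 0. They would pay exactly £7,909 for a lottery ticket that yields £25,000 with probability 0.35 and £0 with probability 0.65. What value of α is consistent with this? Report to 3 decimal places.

The lottery's expected utility is 0.35·u(25000) + 0.65·u(0) = 0.35·25000^α (since u(0) = 0 for α > 0).
Setting u(7909) equal to that: 7909^α = 0.35·25000^α ⇒ (7909/25000)^α = 0.35.
α = ln(0.35) / ln(7909/25000) = -1.049822/-1.150874 ≈ 0.912.

α ≈ 0.912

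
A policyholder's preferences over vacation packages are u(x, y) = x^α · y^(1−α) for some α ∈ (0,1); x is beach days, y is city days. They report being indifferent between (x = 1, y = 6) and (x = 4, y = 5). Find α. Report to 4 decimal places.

α ≈ 0.1162

The Cobb–Douglas utilities coincide, so 1^α·6^(1−α) = 4^α·5^(1−α).
Rearrange to (1/4)^α = (5/6)^(1−α) and take logs: α·-1.3862944 = (1−α)·-0.1823216.
Thus α·(-1.5686160) = -0.1823216, so α = -0.1823216/-1.5686160 ≈ 0.1162.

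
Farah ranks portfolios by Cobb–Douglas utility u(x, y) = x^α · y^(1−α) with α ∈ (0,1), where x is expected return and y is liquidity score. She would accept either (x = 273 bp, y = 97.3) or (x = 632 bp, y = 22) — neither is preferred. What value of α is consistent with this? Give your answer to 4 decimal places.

Set the two utilities equal: 273^α·97.3^(1−α) = 632^α·22^(1−α).
Taking logs: α·ln 273 + (1−α)·ln 97.3 = α·ln 632 + (1−α)·ln 22, i.e. α·-0.8394176 = (1−α)·-1.4867565.
So α/(1−α) = (-1.4867565)/(-0.8394176) = 1.7711762, and α = 1.7711762/2.7711762 ≈ 0.6391.

α ≈ 0.6391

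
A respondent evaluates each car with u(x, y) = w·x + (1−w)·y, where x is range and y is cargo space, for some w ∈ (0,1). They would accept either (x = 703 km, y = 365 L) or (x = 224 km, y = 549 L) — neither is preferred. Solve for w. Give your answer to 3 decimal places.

w = 0.278

u(703,365) = u(224,549) means w·703 + (1−w)·365 = w·224 + (1−w)·549.
w·(703−224) = (1−w)·(549−365), i.e. w·479 = (1−w)·184.
The marginal rate of substitution is 184/479, so w = 184/(479+184) = 0.278.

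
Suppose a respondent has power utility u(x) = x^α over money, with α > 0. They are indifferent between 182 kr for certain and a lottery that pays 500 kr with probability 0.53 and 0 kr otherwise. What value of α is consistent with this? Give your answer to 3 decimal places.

α ≈ 0.628

Since u(0) = 0, the lottery's EU is 0.53·500^α.
Equating: 182^α = 0.53·500^α, i.e. 0.3640^α = 0.53.
α = ln(0.53) / ln(182/500) = -0.634878/-1.010601 ≈ 0.628.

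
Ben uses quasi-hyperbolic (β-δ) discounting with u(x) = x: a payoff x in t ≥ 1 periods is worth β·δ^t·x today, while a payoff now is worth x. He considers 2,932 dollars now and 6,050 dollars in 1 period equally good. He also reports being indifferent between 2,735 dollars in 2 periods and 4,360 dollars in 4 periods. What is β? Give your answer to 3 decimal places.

The second indifference involves only future payoffs, so β cancels: β·δ^2·2735 = β·δ^4·4360, giving δ^2 = 2735/4360 = 0.62729, so δ = 0.79202.
Substituting δ into 2932 = β·δ·6050: β = 2932/(4791.713) ≈ 0.612.

β ≈ 0.612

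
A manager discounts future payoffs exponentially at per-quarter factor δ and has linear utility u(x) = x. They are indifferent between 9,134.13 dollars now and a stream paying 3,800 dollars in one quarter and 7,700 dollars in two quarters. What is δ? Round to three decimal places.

Equating present values: 9134.13 = 3800δ + 7700δ².
So 7700δ² + 3800δ − 9134.13 = 0.
By the quadratic formula (taking the positive root), δ = (−3800 + √295771204.00) / 15400 ≈ 0.870.

δ ≈ 0.870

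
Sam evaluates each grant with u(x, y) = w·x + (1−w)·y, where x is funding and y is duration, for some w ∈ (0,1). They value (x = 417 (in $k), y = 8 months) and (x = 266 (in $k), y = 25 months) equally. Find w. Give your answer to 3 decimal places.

Indifference: w·417 + (1−w)·8 = w·266 + (1−w)·25.
Collecting terms: w·151 = (1−w)·17.
The marginal rate of substitution is 17/151, so w = 17/(151+17) = 0.101.

w = 0.101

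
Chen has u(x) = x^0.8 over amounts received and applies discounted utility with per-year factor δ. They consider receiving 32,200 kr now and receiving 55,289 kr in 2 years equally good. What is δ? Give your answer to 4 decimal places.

The payoff in 2 years is discounted by δ^2, so u(32200) = δ^2·u(55289) and δ^2 = u(32200)/u(55289).
Since u(x) = x^0.8, δ^2 = (32200/55289)^0.8 = 0.58239^0.8 = 0.64889.
Taking the square root: δ = 0.64889^(1/2) ≈ 0.8055.

δ ≈ 0.8055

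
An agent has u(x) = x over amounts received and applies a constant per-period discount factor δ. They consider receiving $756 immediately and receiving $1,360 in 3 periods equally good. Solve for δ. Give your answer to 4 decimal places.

Equating discounted utilities: u(756) = δ^3·u(1360) ⇒ δ^3 = u(756)/u(1360).
With u(x) = x: δ^3 = 756/1360 = 0.55588.
Hence δ = (0.55588)^(1/3) = 0.822232.

δ ≈ 0.8222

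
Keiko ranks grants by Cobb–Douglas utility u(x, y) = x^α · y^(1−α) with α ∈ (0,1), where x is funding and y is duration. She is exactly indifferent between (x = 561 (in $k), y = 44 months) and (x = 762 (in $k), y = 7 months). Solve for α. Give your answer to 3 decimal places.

Set the two utilities equal: 561^α·44^(1−α) = 762^α·7^(1−α).
Taking logs: α·ln 561 + (1−α)·ln 44 = α·ln 762 + (1−α)·ln 7, i.e. α·-0.306226 = (1−α)·-1.838279.
With A = -0.306226 and B = -1.838279: α·A = (1−α)·B, so α = B/(A+B) = -1.838279/-2.144505 ≈ 0.857.

α ≈ 0.857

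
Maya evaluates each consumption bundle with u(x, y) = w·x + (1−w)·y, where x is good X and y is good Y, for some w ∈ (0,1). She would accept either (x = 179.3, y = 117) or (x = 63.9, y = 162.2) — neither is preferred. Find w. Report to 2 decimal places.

Equating utilities: w·179.3 + (1−w)·117 = w·63.9 + (1−w)·162.2.
w·(179.3−63.9) = (1−w)·(162.2−117), i.e. w·115.4 = (1−w)·45.2.
So w/(1−w) = 45.2/115.4 = 0.3917, giving w = 45.2/(115.4+45.2) = 0.28.

w = 0.28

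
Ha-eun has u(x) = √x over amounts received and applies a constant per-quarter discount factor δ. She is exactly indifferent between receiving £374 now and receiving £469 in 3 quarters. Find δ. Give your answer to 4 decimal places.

Indifference means u(374) = δ^3 · u(469), so δ^3 = u(374)/u(469).
Since u(x) = √x, δ^3 = √(374/469) = 0.89300.
Hence δ = (0.89300)^(1/3) = 0.962978.

δ ≈ 0.9630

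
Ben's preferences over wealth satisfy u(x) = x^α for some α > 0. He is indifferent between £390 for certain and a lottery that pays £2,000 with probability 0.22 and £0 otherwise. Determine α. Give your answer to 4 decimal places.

α ≈ 0.9262

EU(lottery) = 0.22·2000^α + 0.78·0 = 0.22·2000^α.
Setting u(390) equal to that: 390^α = 0.22·2000^α ⇒ (390/2000)^α = 0.22.
Taking logs: α·ln(390/2000) = ln(0.22), so α = -1.5141277 / -1.6347557 ≈ 0.9262.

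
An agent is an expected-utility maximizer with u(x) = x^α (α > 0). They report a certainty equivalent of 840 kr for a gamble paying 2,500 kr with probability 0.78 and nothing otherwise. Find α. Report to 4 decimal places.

α ≈ 0.2278

The lottery's expected utility is 0.78·u(2500) + 0.22·u(0) = 0.78·2500^α (since u(0) = 0 for α > 0).
Equating: 840^α = 0.78·2500^α, i.e. 0.3360^α = 0.78.
Take logs: α = ln 0.78 / ln(840/2500) ≈ 0.227812.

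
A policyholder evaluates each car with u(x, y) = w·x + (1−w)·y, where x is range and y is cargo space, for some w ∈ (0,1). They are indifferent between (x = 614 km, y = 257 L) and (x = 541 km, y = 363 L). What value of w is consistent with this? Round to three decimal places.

Indifference: w·614 + (1−w)·257 = w·541 + (1−w)·363.
Collecting terms: w·73 = (1−w)·106.
So w/(1−w) = 106/73 = 1.4521, giving w = 106/(73+106) = 0.592.

w = 0.592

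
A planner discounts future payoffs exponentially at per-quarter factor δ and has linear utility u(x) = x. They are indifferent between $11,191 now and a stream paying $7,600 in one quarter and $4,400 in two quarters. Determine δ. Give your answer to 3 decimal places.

The stream is worth 7600δ + 4400δ² today, so 7600δ + 4400δ² = 11191.
Rearranged: 4400δ² + 7600δ − 11191 = 0.
By the quadratic formula (taking the positive root), δ = (−7600 + √254721600.00) / 8800 ≈ 0.950.

δ ≈ 0.950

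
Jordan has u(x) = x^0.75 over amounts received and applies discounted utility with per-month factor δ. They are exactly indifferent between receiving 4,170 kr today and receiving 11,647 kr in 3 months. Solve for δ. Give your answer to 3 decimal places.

δ ≈ 0.774

The payoff in 3 months is discounted by δ^3, so u(4170) = δ^3·u(11647) and δ^3 = u(4170)/u(11647).
Since u(x) = x^0.75, δ^3 = (4170/11647)^0.75 = 0.35803^0.75 = 0.46285.
Hence δ = (0.46285)^(1/3) = 0.77354.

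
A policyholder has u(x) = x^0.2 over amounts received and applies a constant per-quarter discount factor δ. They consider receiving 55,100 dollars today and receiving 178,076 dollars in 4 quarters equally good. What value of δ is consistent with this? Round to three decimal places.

The payoff in 4 quarters is discounted by δ^4, so u(55100) = δ^4·u(178076) and δ^4 = u(55100)/u(178076).
With u(x) = x^0.2: δ^4 = 55100^0.2/178076^0.2 = (55100/178076)^0.2 = 0.79088.
Hence δ = (0.79088)^(1/4) = 0.94303.

δ ≈ 0.943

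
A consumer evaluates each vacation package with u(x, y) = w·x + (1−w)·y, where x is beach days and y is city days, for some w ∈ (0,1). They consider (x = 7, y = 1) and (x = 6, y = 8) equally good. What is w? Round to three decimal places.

Indifference: w·7 + (1−w)·1 = w·6 + (1−w)·8.
w·(7−6) = (1−w)·(8−1), i.e. w·1 = (1−w)·7.
So w/(1−w) = 7/1 = 7.0000, giving w = 7/(1+7) = 0.875.

w = 0.875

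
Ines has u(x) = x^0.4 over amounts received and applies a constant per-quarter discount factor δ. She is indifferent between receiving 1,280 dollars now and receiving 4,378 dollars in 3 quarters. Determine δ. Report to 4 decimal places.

Indifference means u(1280) = δ^3 · u(4378), so δ^3 = u(1280)/u(4378).
Since u(x) = x^0.4, δ^3 = (1280/4378)^0.4 = 0.29237^0.4 = 0.61147.
Taking the cube root: δ = 0.61147^(1/3) ≈ 0.8488.

δ ≈ 0.8488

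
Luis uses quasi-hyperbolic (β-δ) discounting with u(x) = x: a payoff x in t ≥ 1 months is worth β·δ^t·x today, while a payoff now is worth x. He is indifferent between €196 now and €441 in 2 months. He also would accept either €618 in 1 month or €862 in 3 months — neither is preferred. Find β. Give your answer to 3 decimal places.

β ≈ 0.620

Both payoffs in the second observation are in the future, so β drops out: δ^1·618 = δ^3·862 ⇒ δ^2 = 618/862 = 0.71694, so δ = 0.84672.
Now use the now-vs-future pair: 196 = β·δ^2·441 gives β = 196/(0.71694·441) ≈ 0.620.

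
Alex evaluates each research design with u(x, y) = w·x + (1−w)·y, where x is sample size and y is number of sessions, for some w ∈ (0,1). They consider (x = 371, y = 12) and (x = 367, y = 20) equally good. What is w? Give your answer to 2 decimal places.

w = 0.67

u(371,12) = u(367,20) means w·371 + (1−w)·12 = w·367 + (1−w)·20.
w·(371−367) = (1−w)·(20−12), i.e. w·4 = (1−w)·8.
The marginal rate of substitution is 8/4, so w = 8/(4+8) = 0.67.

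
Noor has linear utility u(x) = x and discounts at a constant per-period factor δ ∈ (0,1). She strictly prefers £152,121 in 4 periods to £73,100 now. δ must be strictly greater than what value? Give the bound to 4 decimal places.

δ > 0.8326

Comparing present values: 73100 < δ^4·152121.
So δ^4 > 73100/152121 = 0.48054; taking the 4th root of both positive sides preserves the inequality.
δ > (73100/152121)^(1/4) ≈ 0.8326.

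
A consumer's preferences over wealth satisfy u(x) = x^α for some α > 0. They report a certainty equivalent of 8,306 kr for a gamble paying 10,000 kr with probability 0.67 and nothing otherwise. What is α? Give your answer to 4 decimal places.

Since u(0) = 0, the lottery's EU is 0.67·10000^α.
Setting u(8306) equal to that: 8306^α = 0.67·10000^α ⇒ (8306/10000)^α = 0.67.
Take logs: α = ln 0.67 / ln(8306/10000) ≈ 2.157665.

α ≈ 2.1577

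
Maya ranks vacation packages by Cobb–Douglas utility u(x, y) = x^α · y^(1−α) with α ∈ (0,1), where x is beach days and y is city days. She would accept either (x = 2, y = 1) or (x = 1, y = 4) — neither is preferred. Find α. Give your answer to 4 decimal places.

α ≈ 0.6667

The Cobb–Douglas utilities coincide, so 2^α·1^(1−α) = 1^α·4^(1−α).
Taking logs: α·ln 2 + (1−α)·ln 1 = α·ln 1 + (1−α)·ln 4, i.e. α·0.6931472 = (1−α)·1.3862944.
Thus α·(2.0794416) = 1.3862944, so α = 1.3862944/2.0794416 ≈ 0.6667.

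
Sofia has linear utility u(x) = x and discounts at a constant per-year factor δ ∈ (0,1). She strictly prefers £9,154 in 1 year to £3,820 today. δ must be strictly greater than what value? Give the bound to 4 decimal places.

δ > 0.4173

The preference means 3820 < δ·9154.
So δ > 3820/9154 = 0.41730.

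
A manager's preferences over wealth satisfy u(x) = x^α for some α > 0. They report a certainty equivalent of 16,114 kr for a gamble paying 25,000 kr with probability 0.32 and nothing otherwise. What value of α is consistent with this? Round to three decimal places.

α ≈ 2.594

EU(lottery) = 0.32·25000^α + 0.68·0 = 0.32·25000^α.
Setting u(16114) equal to that: 16114^α = 0.32·25000^α ⇒ (16114/25000)^α = 0.32.
Taking logs: α·ln(16114/25000) = ln(0.32), so α = -1.139434 / -0.439187 ≈ 2.594.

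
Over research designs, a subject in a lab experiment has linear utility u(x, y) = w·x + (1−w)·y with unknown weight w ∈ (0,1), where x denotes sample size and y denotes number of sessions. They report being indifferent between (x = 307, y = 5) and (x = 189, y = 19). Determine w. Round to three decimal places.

w = 0.106

u(307,5) = u(189,19) means w·307 + (1−w)·5 = w·189 + (1−w)·19.
Rearranging, 118·w − 14·(1−w) = 0.
Hence w = 14/(118+14) = 14/132 = 0.106.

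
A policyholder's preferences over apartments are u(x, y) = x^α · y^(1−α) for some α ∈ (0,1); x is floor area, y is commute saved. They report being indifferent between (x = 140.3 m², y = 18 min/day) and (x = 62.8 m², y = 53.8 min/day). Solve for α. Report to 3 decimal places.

α ≈ 0.577

The Cobb–Douglas utilities coincide, so 140.3^α·18^(1−α) = 62.8^α·53.8^(1−α).
Taking logs: α·ln 140.3 + (1−α)·ln 18 = α·ln 62.8 + (1−α)·ln 53.8, i.e. α·0.803828 = (1−α)·1.094902.
Thus α·(1.898730) = 1.094902, so α = 1.094902/1.898730 ≈ 0.577.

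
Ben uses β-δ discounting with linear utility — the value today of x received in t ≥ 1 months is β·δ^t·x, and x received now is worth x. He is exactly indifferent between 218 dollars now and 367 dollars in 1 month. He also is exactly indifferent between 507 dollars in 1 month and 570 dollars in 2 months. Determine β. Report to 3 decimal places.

β ≈ 0.668

From the later pair, β·δ^1·507 = β·δ^2·570; dividing through, δ = 507/570 = 0.88947.
Now use the now-vs-future pair: 218 = β·δ·367 gives β = 218/(0.88947·367) ≈ 0.668.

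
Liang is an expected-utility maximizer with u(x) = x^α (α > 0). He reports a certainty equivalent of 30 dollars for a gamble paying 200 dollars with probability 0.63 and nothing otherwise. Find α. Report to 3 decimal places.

EU(lottery) = 0.63·200^α + 0.37·0 = 0.63·200^α.
Equating: 30^α = 0.63·200^α, i.e. 0.1500^α = 0.63.
α = ln(0.63) / ln(30/200) = -0.462035/-1.897120 ≈ 0.244.

α ≈ 0.244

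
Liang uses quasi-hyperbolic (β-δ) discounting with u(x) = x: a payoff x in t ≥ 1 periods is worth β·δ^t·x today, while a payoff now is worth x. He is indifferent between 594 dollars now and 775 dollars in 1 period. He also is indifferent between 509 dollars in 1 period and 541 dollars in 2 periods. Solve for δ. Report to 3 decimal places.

δ ≈ 0.941

From the later pair, β·δ^1·509 = β·δ^2·541; dividing through, δ = 509/541 = 0.94085.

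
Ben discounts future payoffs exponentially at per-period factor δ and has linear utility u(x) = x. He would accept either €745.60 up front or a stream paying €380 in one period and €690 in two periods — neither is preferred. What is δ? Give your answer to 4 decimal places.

Equating present values: 745.60 = 380δ + 690δ².
Rearranged: 690δ² + 380δ − 745.60 = 0.
δ = (−380 + √(380² + 4·690·745.60)) / (2·690) = (−380 + √2202256.00) / 1380 ≈ 0.8000.

δ ≈ 0.8000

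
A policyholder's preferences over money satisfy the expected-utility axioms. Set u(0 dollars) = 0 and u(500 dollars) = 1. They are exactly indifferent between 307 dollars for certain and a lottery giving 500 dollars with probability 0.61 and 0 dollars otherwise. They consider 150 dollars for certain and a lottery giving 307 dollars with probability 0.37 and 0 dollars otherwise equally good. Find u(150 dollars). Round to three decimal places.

First, u(307 dollars) = 0.61·u(500 dollars) + 0.39·u(0 dollars) = 0.61.
Chaining: u(150 dollars) = 0.37·0.61 + 0.63·0.00 = 0.2257.

0.226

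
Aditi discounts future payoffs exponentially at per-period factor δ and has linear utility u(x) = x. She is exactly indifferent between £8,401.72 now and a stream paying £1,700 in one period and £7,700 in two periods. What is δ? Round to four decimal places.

δ ≈ 0.9400

The stream is worth 1700δ + 7700δ² today, so 1700δ + 7700δ² = 8401.72.
So 7700δ² + 1700δ − 8401.72 = 0.
δ = (−1700 + √(1700² + 4·7700·8401.72)) / (2·7700) = (−1700 + √261662976.00) / 15400 ≈ 0.9400.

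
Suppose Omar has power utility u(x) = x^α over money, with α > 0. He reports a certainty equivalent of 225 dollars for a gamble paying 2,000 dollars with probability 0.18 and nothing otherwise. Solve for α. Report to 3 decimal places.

α ≈ 0.785

EU(lottery) = 0.18·2000^α + 0.82·0 = 0.18·2000^α.
Equating: 225^α = 0.18·2000^α, i.e. 0.1125^α = 0.18.
Taking logs: α·ln(225/2000) = ln(0.18), so α = -1.714798 / -2.184802 ≈ 0.785.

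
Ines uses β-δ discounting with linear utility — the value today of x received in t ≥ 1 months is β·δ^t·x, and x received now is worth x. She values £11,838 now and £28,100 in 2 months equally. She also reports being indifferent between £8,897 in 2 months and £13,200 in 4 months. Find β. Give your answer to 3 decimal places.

β ≈ 0.625

Both payoffs in the second observation are in the future, so β drops out: δ^2·8897 = δ^4·13200 ⇒ δ^2 = 8897/13200 = 0.67402, so δ = 0.82098.
Now use the now-vs-future pair: 11838 = β·δ^2·28100 gives β = 11838/(0.67402·28100) ≈ 0.625.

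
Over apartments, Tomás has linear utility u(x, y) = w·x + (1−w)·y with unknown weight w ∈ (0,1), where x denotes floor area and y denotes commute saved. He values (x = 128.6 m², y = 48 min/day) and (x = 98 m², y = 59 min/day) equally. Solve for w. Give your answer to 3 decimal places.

Equating utilities: w·128.6 + (1−w)·48 = w·98 + (1−w)·59.
w·(128.6−98) = (1−w)·(59−48), i.e. w·30.6 = (1−w)·11.
The marginal rate of substitution is 11/30.6, so w = 11/(30.6+11) = 0.264.

w = 0.264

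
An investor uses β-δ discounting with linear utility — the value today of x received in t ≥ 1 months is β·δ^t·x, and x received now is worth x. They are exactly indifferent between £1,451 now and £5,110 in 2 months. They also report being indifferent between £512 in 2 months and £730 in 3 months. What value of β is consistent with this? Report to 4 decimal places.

Both payoffs in the second observation are in the future, so β drops out: δ^2·512 = δ^3·730 ⇒ δ = 512/730 = 0.70137.
The first indifference: 1451 = β·δ^2·5110, so β = 1451/(δ^2·5110) = 1451/(0.49192·5110) ≈ 0.5772.

β ≈ 0.5772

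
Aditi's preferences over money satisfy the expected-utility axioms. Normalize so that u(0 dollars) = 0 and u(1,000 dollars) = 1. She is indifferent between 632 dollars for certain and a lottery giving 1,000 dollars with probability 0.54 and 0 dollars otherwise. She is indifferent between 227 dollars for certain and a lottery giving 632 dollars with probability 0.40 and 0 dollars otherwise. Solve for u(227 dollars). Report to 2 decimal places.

0.22

The first gamble pins u(632 dollars): it must equal 0.54·1 + 0.46·0 = 0.54.
The second indifference gives u(227 dollars) = 0.40·u(632 dollars) + 0.60·u(0 dollars) = 0.40·0.54 + 0.60·0.00 = 0.2160.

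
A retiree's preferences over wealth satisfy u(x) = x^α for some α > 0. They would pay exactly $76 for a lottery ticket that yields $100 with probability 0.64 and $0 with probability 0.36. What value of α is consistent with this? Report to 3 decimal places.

Since u(0) = 0, the lottery's EU is 0.64·100^α.
Indifference: 76^α = 0.64·100^α, so (76/100)^α = 0.64.
α = ln(0.64) / ln(76/100) = -0.446287/-0.274437 ≈ 1.626.

α ≈ 1.626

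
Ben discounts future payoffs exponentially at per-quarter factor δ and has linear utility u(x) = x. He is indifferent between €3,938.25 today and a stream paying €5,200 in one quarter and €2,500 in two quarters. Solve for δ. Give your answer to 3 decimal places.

δ ≈ 0.590

Present value of the stream is 5200·δ + 2500·δ². Indifference gives 5200δ + 2500δ² = 3938.25.
That is, 2500δ² + 5200δ − 3938.25 = 0, a quadratic in δ.
δ = (−5200 + √(5200² + 4·2500·3938.25)) / (2·2500) = (−5200 + √66422500.00) / 5000 ≈ 0.590.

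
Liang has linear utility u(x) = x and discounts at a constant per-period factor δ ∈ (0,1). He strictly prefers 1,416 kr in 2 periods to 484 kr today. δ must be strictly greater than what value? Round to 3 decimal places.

Comparing present values: 484 < δ^2·1416.
Dividing by 1416: δ^2 > 0.34181. Both sides are positive, so the square root keeps the direction.
δ > (484/1416)^(1/2) ≈ 0.585.

δ > 0.585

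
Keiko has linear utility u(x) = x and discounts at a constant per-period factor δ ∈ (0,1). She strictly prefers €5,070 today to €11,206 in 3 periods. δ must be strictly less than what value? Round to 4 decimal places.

δ < 0.7677

The preference means 5070 > δ^3·11206.
Dividing by 11206: δ^3 < 0.45244. Both sides are positive, so the cube root keeps the direction.
δ < (5070/11206)^(1/3) ≈ 0.7677.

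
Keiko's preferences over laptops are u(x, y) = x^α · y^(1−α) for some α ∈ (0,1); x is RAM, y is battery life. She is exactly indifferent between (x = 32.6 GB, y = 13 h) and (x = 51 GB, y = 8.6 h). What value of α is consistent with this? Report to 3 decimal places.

Indifference: 32.6^α · 13^(1−α) = 51^α · 8.6^(1−α).
(32.6/51)^α = (8.6/13)^(1−α); take logs: α·ln(32.6/51) = (1−α)·ln(8.6/13), i.e. α·-0.447513 = (1−α)·-0.413187.
Thus α·(-0.860700) = -0.413187, so α = -0.413187/-0.860700 ≈ 0.480.

α ≈ 0.480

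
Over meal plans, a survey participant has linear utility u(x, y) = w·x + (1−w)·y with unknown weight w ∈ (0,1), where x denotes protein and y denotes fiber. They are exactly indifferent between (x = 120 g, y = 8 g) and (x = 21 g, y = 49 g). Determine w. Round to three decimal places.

u(120,8) = u(21,49) means w·120 + (1−w)·8 = w·21 + (1−w)·49.
Collecting terms: w·99 = (1−w)·41.
Hence w = 41/(99+41) = 41/140 = 0.293.

w = 0.293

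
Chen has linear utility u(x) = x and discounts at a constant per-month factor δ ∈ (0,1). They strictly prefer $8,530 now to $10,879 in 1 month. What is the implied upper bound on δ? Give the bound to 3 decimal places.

Under u(x) = x this choice says 8530 > δ·10879.
Dividing through by 10879 gives δ < 0.78408.

δ < 0.784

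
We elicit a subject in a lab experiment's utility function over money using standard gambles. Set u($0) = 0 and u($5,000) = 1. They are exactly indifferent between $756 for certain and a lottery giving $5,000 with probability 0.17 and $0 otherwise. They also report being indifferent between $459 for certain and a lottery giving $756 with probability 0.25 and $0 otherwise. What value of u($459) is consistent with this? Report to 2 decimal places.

0.04

First, u($756) = 0.17·u($5,000) + 0.83·u($0) = 0.17.
Then u($459) = 0.25·u($756) + 0.75·u($0) = 0.25·0.17 + 0.75·0.00 = 0.0425.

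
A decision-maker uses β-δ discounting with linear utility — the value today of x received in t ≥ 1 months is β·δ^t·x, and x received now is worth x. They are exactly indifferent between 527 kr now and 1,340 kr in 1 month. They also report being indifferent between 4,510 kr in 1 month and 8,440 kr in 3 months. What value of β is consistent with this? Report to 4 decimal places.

β ≈ 0.5380

From the later pair, β·δ^1·4510 = β·δ^3·8440; dividing through, δ^2 = 4510/8440 = 0.53436, so δ = 0.73100.
The first indifference: 527 = β·δ·1340, so β = 527/(δ·1340) = 527/(0.73100·1340) ≈ 0.5380.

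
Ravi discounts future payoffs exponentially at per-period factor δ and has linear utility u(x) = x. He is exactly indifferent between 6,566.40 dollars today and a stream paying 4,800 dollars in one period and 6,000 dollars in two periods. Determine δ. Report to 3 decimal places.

Present value of the stream is 4800·δ + 6000·δ². Indifference gives 4800δ + 6000δ² = 6566.40.
So 6000δ² + 4800δ − 6566.40 = 0.
By the quadratic formula (taking the positive root), δ = (−4800 + √180633600.00) / 12000 ≈ 0.720.

δ ≈ 0.720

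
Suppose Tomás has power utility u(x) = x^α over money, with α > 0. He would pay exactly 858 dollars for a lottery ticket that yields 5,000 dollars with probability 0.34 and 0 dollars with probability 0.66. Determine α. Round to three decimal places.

α ≈ 0.612

Since u(0) = 0, the lottery's EU is 0.34·5000^α.
Indifference: 858^α = 0.34·5000^α, so (858/5000)^α = 0.34.
Taking logs: α·ln(858/5000) = ln(0.34), so α = -1.078810 / -1.762589 ≈ 0.612.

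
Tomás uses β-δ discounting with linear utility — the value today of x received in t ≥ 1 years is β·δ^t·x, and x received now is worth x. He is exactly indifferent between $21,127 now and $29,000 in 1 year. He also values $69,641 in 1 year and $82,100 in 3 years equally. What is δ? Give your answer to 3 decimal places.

Both payoffs in the second observation are in the future, so β drops out: δ^1·69641 = δ^3·82100 ⇒ δ^2 = 69641/82100 = 0.84825, so δ = 0.92100.

δ ≈ 0.921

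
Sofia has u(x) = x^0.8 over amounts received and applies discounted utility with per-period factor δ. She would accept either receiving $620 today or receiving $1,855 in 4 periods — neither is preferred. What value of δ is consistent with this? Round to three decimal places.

Indifference means u(620) = δ^4 · u(1855), so δ^4 = u(620)/u(1855).
Since u(x) = x^0.8, δ^4 = (620/1855)^0.8 = 0.33423^0.8 = 0.41614.
Hence δ = (0.41614)^(1/4) = 0.80317.

δ ≈ 0.803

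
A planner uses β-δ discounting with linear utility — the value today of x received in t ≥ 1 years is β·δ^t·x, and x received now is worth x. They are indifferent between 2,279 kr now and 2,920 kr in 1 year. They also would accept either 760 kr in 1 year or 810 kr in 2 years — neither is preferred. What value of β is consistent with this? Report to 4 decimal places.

Both payoffs in the second observation are in the future, so β drops out: δ^1·760 = δ^2·810 ⇒ δ = 760/810 = 0.93827.
Now use the now-vs-future pair: 2279 = β·δ·2920 gives β = 2279/(0.93827·2920) ≈ 0.8318.

β ≈ 0.8318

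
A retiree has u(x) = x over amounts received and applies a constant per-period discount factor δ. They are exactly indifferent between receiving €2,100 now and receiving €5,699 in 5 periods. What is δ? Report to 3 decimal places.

δ ≈ 0.819

Equating discounted utilities: u(2100) = δ^5·u(5699) ⇒ δ^5 = u(2100)/u(5699).
With u(x) = x: δ^5 = 2100/5699 = 0.36849.
So δ = 0.36849^(1/5) ≈ 0.819.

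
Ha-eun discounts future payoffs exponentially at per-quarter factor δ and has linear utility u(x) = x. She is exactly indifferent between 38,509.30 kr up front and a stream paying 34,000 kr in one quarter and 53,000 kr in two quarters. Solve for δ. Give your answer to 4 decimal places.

δ ≈ 0.5900

The stream is worth 34000δ + 53000δ² today, so 34000δ + 53000δ² = 38509.30.
Rearranged: 53000δ² + 34000δ − 38509.30 = 0.
The positive root is δ = [−34000 + √(34000² + 4·53000·38509.30)] / (2·53000) = (−34000 + 96540.000)/106000 ≈ 0.5900.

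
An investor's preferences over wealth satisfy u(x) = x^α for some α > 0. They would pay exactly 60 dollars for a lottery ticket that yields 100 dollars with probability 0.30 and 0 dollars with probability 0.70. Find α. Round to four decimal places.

α ≈ 2.3569

EU(lottery) = 0.30·100^α + 0.70·0 = 0.30·100^α.
Equating: 60^α = 0.30·100^α, i.e. 0.6000^α = 0.30.
Taking logs: α·ln(60/100) = ln(0.30), so α = -1.2039728 / -0.5108256 ≈ 2.3569.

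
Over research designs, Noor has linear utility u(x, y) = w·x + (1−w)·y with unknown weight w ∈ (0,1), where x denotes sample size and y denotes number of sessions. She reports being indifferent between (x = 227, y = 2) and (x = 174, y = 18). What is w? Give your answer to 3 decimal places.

u(227,2) = u(174,18) means w·227 + (1−w)·2 = w·174 + (1−w)·18.
w·(227−174) = (1−w)·(18−2), i.e. w·53 = (1−w)·16.
Hence w = 16/(53+16) = 16/69 = 0.232.

w = 0.232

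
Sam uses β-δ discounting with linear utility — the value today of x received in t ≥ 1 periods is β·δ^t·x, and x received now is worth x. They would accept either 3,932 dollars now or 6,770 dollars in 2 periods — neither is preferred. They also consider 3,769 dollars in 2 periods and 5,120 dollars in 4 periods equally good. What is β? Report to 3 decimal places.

From the later pair, β·δ^2·3769 = β·δ^4·5120; dividing through, δ^2 = 3769/5120 = 0.73613, so δ = 0.85798.
The first indifference: 3932 = β·δ^2·6770, so β = 3932/(δ^2·6770) = 3932/(0.73613·6770) ≈ 0.789.

β ≈ 0.789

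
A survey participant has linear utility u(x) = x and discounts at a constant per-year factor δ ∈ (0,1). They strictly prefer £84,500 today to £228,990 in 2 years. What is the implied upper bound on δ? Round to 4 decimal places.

δ < 0.6075

The preference means 84500 > δ^2·228990.
Dividing by 228990: δ^2 < 0.36901. Both sides are positive, so the square root keeps the direction.
δ < 0.36901^(1/2) = 0.6075.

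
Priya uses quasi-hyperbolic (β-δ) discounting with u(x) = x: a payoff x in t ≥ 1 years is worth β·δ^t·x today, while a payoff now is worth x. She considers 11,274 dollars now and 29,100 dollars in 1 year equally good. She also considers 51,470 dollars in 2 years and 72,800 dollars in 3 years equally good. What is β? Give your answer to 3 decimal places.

The second indifference involves only future payoffs, so β cancels: β·δ^2·51470 = β·δ^3·72800, giving δ = 51470/72800 = 0.70701.
Substituting δ into 11274 = β·δ·29100: β = 11274/(20573.860) ≈ 0.548.

β ≈ 0.548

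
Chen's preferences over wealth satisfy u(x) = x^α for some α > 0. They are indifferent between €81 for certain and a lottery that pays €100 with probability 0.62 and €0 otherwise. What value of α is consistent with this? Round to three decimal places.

EU(lottery) = 0.62·100^α + 0.38·0 = 0.62·100^α.
Equating: 81^α = 0.62·100^α, i.e. 0.8100^α = 0.62.
Taking logs: α·ln(81/100) = ln(0.62), so α = -0.478036 / -0.210721 ≈ 2.269.

α ≈ 2.269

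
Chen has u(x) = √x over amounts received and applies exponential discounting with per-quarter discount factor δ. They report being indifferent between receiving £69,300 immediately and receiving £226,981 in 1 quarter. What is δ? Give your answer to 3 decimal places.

δ ≈ 0.553

Equating discounted utilities: u(69300) = δ·u(226981) ⇒ δ = u(69300)/u(226981).
With u(x) = √x: δ = √69300/√226981 = √(69300/226981) = 0.55255.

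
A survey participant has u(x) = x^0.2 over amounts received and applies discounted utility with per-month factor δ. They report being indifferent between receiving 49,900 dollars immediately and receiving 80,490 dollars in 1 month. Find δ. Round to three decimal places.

δ ≈ 0.909

The payoff in 1 month is discounted by δ, so u(49900) = δ·u(80490) and δ = u(49900)/u(80490).
Since u(x) = x^0.2, δ = (49900/80490)^0.2 = 0.61995^0.2 = 0.90881.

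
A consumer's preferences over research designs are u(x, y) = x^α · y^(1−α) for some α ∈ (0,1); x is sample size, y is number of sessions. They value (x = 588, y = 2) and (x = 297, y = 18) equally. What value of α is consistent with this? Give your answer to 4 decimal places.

α ≈ 0.7629

Indifference: 588^α · 2^(1−α) = 297^α · 18^(1−α).
Rearrange to (588/297)^α = (18/2)^(1−α) and take logs: α·0.6829948 = (1−α)·2.1972246.
Thus α·(2.8802194) = 2.1972246, so α = 2.1972246/2.8802194 ≈ 0.7629.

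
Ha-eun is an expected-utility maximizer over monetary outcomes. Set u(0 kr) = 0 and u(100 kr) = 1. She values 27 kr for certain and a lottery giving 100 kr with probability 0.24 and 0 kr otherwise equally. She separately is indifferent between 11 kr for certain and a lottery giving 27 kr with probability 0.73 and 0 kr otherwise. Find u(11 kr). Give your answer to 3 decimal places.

0.175

From the first indifference, u(27 kr) = 0.24·u(100 kr) + 0.76·u(0 kr) = 0.24·1 + 0.76·0 = 0.24.
Chaining: u(11 kr) = 0.73·0.24 + 0.27·0.00 = 0.1752.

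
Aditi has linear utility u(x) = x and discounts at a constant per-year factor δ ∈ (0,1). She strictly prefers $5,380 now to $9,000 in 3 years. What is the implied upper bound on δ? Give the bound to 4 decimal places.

Comparing present values: 5380 > δ^3·9000.
Hence δ^3 < 5380/9000 = 0.59778, and x ↦ x^(1/3) is increasing on (0,∞).
δ < (5380/9000)^(1/3) ≈ 0.8424.

δ < 0.8424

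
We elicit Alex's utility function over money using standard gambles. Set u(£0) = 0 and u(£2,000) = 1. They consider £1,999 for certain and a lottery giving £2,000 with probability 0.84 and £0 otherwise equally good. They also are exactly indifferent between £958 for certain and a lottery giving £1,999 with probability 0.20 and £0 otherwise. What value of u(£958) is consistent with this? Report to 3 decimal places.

The first gamble pins u(£1,999): it must equal 0.84·1 + 0.16·0 = 0.84.
The second indifference gives u(£958) = 0.20·u(£1,999) + 0.80·u(£0) = 0.20·0.84 + 0.80·0.00 = 0.1680.

0.168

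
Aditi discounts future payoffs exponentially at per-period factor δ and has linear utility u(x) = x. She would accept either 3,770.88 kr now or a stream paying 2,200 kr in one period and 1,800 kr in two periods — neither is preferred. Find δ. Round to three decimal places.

δ ≈ 0.960

Equating present values: 3770.88 = 2200δ + 1800δ².
That is, 1800δ² + 2200δ − 3770.88 = 0, a quadratic in δ.
δ = (−2200 + √(2200² + 4·1800·3770.88)) / (2·1800) = (−2200 + √31990336.00) / 3600 ≈ 0.960.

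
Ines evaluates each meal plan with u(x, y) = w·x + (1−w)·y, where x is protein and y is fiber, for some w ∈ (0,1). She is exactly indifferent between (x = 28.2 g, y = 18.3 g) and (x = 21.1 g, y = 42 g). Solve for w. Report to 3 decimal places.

w = 0.769

Indifference: w·28.2 + (1−w)·18.3 = w·21.1 + (1−w)·42.
Collecting terms: w·7.1 = (1−w)·23.7.
Hence w = 23.7/(7.1+23.7) = 23.7/30.8 = 0.769.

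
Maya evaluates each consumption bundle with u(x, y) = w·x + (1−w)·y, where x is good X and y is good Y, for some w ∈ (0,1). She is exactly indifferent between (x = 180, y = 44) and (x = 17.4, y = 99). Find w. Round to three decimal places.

w = 0.253

u(180,44) = u(17.4,99) means w·180 + (1−w)·44 = w·17.4 + (1−w)·99.
w·(180−17.4) = (1−w)·(99−44), i.e. w·162.6 = (1−w)·55.
The marginal rate of substitution is 55/162.6, so w = 55/(162.6+55) = 0.253.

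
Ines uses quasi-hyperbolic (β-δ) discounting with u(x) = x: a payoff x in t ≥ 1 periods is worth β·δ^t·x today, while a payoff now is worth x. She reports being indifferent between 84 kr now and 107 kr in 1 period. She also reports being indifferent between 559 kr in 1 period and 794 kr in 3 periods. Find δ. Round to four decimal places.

From the later pair, β·δ^1·559 = β·δ^3·794; dividing through, δ^2 = 559/794 = 0.70403, so δ = 0.83907.

δ ≈ 0.8391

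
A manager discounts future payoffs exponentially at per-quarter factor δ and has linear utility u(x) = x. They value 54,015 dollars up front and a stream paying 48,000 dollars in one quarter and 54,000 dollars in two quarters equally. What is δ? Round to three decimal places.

The stream is worth 48000δ + 54000δ² today, so 48000δ + 54000δ² = 54015.
Rearranged: 54000δ² + 48000δ − 54015 = 0.
The positive root is δ = [−48000 + √(48000² + 4·54000·54015)] / (2·54000) = (−48000 + 118200.000)/108000 ≈ 0.650.

δ ≈ 0.650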